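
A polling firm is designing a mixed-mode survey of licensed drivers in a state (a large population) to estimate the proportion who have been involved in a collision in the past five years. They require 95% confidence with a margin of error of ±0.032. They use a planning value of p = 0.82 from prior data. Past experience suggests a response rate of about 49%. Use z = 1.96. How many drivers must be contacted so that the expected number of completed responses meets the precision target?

Completed interviews needed: n₀ = 1.96² × 0.1476 / 0.032² ≈ 553.73 → 554.
At a 49% response rate, contacts needed = 554 / 0.49 ≈ 1130.61 → 1131.

1131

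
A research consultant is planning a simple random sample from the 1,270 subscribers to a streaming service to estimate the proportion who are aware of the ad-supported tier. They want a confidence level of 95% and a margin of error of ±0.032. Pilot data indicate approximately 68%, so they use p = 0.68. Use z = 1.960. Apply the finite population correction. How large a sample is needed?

Unadjusted: n₀ = 1.960² × 0.68 × 0.32 / 0.032² ≈ 816.34, so n₀ = 817.
Finite population correction with N = 1,270: n = n₀ / (1 + (n₀−1)/N) = 817 / (1 + 816/1270) = 817 / 1.6425 ≈ 497.41.
Rounding up, n = 498.

498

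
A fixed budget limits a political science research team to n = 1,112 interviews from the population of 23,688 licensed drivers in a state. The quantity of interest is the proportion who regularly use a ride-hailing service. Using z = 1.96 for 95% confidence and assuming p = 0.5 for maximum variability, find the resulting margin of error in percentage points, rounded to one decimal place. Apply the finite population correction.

Finite-population factor: (N−n)/(N−1) = (23688−1112)/(23688−1) = 0.9531.
SE(p̂) = √[p(1−p)/n · (N−n)/(N−1)] = √[0.2500/1112 × 0.9531] = 0.01464.
E = z × SE = 1.96 × 0.01464 = 0.02869 ≈ 2.9 percentage points.

2.9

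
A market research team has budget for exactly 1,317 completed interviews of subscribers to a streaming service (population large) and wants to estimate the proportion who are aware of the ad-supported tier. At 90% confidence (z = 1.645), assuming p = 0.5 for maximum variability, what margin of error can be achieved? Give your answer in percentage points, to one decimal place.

2.3

SE(p̂) = √[p(1−p)/n] = √[0.2500/1317] = 0.01378.
E = z × SE = 1.645 × 0.01378 = 0.02266, or 2.3 percentage points.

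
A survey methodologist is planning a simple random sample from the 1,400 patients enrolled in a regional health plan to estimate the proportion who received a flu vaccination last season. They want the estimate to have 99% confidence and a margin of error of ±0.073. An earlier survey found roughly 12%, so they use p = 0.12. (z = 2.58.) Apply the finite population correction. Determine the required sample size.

121

Unadjusted: n₀ = 2.58² × 0.12 × 0.88 / 0.073² ≈ 131.90, so n₀ = 132.
Finite population correction with N = 1,400: n = n₀ / (1 + (n₀−1)/N) = 132 / (1 + 131/1400) = 132 / 1.0936 ≈ 120.71.
Rounding up, n = 121.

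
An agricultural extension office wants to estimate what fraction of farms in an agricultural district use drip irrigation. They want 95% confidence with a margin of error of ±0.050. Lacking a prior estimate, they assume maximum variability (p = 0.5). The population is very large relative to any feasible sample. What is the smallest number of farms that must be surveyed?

385

For 95% confidence, z = 1.960.
With p = 0.5, p(1−p) = 0.25.
n = z²·p(1−p)/E² = 1.960² × 0.2500 / 0.050² = 3.8416 × 0.2500 / 0.002500 ≈ 384.16.
Rounding up gives n = 385.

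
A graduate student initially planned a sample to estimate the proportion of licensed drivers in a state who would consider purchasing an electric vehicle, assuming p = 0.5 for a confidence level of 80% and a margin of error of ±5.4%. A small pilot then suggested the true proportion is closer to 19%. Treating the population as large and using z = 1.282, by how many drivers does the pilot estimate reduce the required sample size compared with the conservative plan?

Conservative (p = 0.5): n = 1.282² × 0.25 / 0.054² ≈ 140.91 → 141.
Using p = 0.19: p(1−p) = 0.1539, so n = 1.282² × 0.1539 / 0.054² ≈ 86.74 → 87.
Reduction: 141 − 87 = 54.

54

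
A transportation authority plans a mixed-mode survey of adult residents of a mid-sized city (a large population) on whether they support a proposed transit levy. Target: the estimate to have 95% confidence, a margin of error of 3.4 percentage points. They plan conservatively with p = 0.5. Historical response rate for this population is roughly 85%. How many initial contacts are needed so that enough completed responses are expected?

For 95% confidence, z = 1.96.
Completed interviews needed: n₀ = 1.96² × 0.2500 / 0.034² ≈ 830.80 → 831.
At an 85% response rate, contacts needed = 831 / 0.85 ≈ 977.65 → 978.

978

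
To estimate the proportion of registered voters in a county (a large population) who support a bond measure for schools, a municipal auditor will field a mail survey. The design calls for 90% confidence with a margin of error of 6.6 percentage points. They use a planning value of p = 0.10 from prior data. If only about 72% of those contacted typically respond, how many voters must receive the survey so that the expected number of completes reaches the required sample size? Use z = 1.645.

Completed interviews needed: n₀ = 1.645² × 0.0900 / 0.066² ≈ 55.91 → 56.
At a 72% response rate, contacts needed = 56 / 0.72 ≈ 77.78 → 78.

78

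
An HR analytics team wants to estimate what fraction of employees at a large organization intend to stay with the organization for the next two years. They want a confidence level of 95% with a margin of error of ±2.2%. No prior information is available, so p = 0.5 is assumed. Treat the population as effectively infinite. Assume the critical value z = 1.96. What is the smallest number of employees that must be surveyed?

1985

With p = 0.5, p(1−p) = 0.25.
n = z²·p(1−p)/E² = 1.96² × 0.2500 / 0.022² = 3.8416 × 0.2500 / 0.000484 ≈ 1984.30.
Rounding up gives n = 1985.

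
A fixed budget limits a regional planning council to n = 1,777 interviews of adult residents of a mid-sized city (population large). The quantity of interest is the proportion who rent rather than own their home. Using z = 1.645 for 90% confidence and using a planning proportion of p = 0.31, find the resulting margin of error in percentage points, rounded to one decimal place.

1.8

SE(p̂) = √[p(1−p)/n] = √[0.2139/1777] = 0.01097.
E = z × SE = 1.645 × 0.01097 = 0.01805, or 1.8 percentage points.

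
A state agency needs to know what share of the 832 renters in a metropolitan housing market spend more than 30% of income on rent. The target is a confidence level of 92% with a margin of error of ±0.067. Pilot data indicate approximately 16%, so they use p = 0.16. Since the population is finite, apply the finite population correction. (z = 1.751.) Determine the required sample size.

Unadjusted: n₀ = 1.751² × 0.16 × 0.84 / 0.067² ≈ 91.80, so n₀ = 92.
Finite population correction with N = 832: n = n₀ / (1 + (n₀−1)/N) = 92 / (1 + 91/832) = 92 / 1.1094 ≈ 82.93.
Rounding up, n = 83.

83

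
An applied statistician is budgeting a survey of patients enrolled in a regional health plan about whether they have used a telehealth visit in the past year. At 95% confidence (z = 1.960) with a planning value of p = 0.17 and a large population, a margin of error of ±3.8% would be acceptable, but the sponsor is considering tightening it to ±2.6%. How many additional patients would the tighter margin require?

426

At ±3.8%: n = 1.960² × 0.1411 / 0.038² ≈ 375.38 → 376.
At ±2.6%: n = 1.960² × 0.1411 / 0.026² ≈ 801.85 → 802.
Additional respondents: 802 − 376 = 426.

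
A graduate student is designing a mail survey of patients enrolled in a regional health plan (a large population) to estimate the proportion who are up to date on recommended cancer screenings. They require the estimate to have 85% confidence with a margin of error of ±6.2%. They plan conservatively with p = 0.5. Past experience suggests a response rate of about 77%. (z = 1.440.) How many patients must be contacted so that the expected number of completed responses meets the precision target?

Completed interviews needed: n₀ = 1.440² × 0.2500 / 0.062² ≈ 134.86 → 135.
At a 77% response rate, contacts needed = 135 / 0.77 ≈ 175.32 → 176.

176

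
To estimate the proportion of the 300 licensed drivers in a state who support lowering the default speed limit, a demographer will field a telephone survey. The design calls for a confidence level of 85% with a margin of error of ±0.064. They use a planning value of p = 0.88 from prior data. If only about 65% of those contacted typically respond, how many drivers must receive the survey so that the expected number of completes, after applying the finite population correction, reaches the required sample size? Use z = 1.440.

71

Completed interviews needed (unadjusted): n₀ = 1.440² × 0.1056 / 0.064² ≈ 53.46 → 54.
FPC for N = 300: n = 54 / (1 + 53/300) = 54 / 1.1767 ≈ 45.89 → 46.
At a 65% response rate, contacts needed = 46 / 0.65 ≈ 70.77 → 71.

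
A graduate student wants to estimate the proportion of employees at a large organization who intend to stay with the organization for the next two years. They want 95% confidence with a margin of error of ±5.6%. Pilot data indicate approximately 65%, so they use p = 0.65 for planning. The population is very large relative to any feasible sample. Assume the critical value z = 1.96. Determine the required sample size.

279

With p = 0.65, p(1−p) = 0.2275.
n = z²·p(1−p)/E² = 1.96² × 0.2275 / 0.056² = 3.8416 × 0.2275 / 0.003136 ≈ 278.69.
Rounding up gives n = 279.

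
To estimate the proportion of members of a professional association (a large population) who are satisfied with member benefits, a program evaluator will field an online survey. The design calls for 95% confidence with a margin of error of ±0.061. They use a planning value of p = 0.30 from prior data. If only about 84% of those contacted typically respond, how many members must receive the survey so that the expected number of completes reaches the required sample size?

259

For 95% confidence, z = 1.96.
Completed interviews needed: n₀ = 1.96² × 0.2100 / 0.061² ≈ 216.81 → 217.
At an 84% response rate, contacts needed = 217 / 0.84 ≈ 258.33 → 259.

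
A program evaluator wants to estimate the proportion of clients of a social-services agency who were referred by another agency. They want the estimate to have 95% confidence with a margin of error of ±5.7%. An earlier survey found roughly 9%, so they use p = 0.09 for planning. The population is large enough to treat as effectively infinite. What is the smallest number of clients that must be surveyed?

For 95% confidence, z = 1.960.
With p = 0.09, p(1−p) = 0.0819.
n = z²·p(1−p)/E² = 1.960² × 0.0819 / 0.057² = 3.8416 × 0.0819 / 0.003249 ≈ 96.84.
Rounding up gives n = 97.

97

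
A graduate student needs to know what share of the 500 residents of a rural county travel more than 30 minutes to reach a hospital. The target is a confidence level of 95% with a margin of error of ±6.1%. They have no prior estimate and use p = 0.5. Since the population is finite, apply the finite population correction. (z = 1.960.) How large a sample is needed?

171

Unadjusted: n₀ = 1.960² × 0.50 × 0.50 / 0.061² ≈ 258.10, so n₀ = 259.
Finite population correction with N = 500: n = n₀ / (1 + (n₀−1)/N) = 259 / (1 + 258/500) = 259 / 1.5160 ≈ 170.84.
Rounding up, n = 171.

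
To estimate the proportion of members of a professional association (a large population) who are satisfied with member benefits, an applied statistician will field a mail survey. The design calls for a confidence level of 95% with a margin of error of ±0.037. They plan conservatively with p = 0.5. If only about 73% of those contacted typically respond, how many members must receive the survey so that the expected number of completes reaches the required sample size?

For 95% confidence, z = 1.96.
Completed interviews needed: n₀ = 1.96² × 0.2500 / 0.037² ≈ 701.53 → 702.
At a 73% response rate, contacts needed = 702 / 0.73 ≈ 961.64 → 962.

962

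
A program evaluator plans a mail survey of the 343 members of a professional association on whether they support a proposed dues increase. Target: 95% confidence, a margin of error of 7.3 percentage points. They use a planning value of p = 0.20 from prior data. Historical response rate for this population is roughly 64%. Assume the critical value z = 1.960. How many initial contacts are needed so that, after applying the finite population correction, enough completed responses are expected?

136

Completed interviews needed (unadjusted): n₀ = 1.960² × 0.1600 / 0.073² ≈ 115.34 → 116.
FPC for N = 343: n = 116 / (1 + 115/343) = 116 / 1.3353 ≈ 86.87 → 87.
At a 64% response rate, contacts needed = 87 / 0.64 ≈ 135.94 → 136.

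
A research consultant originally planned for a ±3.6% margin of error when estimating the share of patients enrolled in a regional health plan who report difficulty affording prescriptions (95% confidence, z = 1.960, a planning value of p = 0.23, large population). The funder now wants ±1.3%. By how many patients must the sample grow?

At ±3.6%: n = 1.960² × 0.1771 / 0.036² ≈ 524.96 → 525.
At ±1.3%: n = 1.960² × 0.1771 / 0.013² ≈ 4025.72 → 4026.
Additional respondents: 4026 − 525 = 3501.

3501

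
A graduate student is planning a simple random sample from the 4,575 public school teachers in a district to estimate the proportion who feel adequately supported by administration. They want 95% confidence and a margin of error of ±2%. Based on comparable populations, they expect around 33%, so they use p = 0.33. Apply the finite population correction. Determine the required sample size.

1451

For 95% confidence, z = 1.960.
Unadjusted: n₀ = 1.960² × 0.33 × 0.67 / 0.020² ≈ 2123.44, so n₀ = 2124.
Finite population correction with N = 4,575: n = n₀ / (1 + (n₀−1)/N) = 2124 / (1 + 2123/4575) = 2124 / 1.4640 ≈ 1450.78.
Rounding up, n = 1451.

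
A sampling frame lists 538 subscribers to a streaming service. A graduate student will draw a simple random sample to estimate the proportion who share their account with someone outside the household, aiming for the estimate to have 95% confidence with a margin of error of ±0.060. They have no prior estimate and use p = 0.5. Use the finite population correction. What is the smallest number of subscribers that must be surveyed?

179

For 95% confidence, z = 1.960.
Unadjusted: n₀ = 1.960² × 0.50 × 0.50 / 0.060² ≈ 266.78, so n₀ = 267.
Finite population correction with N = 538: n = n₀ / (1 + (n₀−1)/N) = 267 / (1 + 266/538) = 267 / 1.4944 ≈ 178.66.
Rounding up, n = 179.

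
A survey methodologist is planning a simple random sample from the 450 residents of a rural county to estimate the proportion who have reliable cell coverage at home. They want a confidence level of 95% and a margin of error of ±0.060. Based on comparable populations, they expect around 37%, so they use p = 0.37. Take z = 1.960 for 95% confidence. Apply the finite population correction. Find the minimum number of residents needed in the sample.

161

Unadjusted: n₀ = 1.960² × 0.37 × 0.63 / 0.060² ≈ 248.74, so n₀ = 249.
Finite population correction with N = 450: n = n₀ / (1 + (n₀−1)/N) = 249 / (1 + 248/450) = 249 / 1.5511 ≈ 160.53.
Rounding up, n = 161.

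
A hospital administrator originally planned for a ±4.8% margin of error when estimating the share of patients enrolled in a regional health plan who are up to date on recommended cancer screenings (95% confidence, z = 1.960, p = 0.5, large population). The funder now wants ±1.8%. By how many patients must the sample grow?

2548

At ±4.8%: n = 1.960² × 0.2500 / 0.048² ≈ 416.84 → 417.
At ±1.8%: n = 1.960² × 0.2500 / 0.018² ≈ 2964.20 → 2965.
Additional respondents: 2965 − 417 = 2548.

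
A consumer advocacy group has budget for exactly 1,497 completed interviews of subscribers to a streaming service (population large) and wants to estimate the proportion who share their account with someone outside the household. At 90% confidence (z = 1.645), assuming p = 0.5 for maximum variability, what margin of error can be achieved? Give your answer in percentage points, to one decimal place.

SE(p̂) = √[p(1−p)/n] = √[0.2500/1497] = 0.01292.
E = z × SE = 1.645 × 0.01292 = 0.02126, or 2.1 percentage points.

2.1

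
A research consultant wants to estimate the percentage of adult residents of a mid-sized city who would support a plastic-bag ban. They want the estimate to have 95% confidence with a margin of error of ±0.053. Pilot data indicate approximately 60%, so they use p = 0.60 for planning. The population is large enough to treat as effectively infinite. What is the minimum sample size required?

329

For 95% confidence, z = 1.960.
With p = 0.60, p(1−p) = 0.2400.
n = z²·p(1−p)/E² = 1.960² × 0.2400 / 0.053² = 3.8416 × 0.2400 / 0.002809 ≈ 328.22.
Rounding up gives n = 329.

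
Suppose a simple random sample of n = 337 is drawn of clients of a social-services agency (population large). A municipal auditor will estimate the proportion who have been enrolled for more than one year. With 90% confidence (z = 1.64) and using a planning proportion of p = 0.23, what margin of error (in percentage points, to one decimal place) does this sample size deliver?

SE(p̂) = √[p(1−p)/n] = √[0.1771/337] = 0.02292.
E = z × SE = 1.64 × 0.02292 = 0.03760, or 3.8 percentage points.

3.8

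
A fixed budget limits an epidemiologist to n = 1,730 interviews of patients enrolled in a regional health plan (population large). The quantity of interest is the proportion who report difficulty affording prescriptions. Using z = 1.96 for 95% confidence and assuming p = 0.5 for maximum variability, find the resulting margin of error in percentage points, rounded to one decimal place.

SE(p̂) = √[p(1−p)/n] = √[0.2500/1730] = 0.01202.
E = z × SE = 1.96 × 0.01202 = 0.02356, or 2.4 percentage points.

2.4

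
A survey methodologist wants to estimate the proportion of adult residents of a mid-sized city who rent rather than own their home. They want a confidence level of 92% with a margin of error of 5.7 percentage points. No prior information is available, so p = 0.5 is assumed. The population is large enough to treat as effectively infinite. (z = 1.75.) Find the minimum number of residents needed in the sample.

With p = 0.5, p(1−p) = 0.25.
n = z²·p(1−p)/E² = 1.75² × 0.2500 / 0.057² = 3.0625 × 0.2500 / 0.003249 ≈ 235.65.
Rounding up gives n = 236.

236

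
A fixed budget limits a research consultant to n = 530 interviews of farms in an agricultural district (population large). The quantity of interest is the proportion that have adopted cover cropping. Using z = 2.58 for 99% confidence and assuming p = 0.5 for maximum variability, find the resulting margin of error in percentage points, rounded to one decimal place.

5.6

SE(p̂) = √[p(1−p)/n] = √[0.2500/530] = 0.02172.
E = z × SE = 2.58 × 0.02172 = 0.05603, or 5.6 percentage points.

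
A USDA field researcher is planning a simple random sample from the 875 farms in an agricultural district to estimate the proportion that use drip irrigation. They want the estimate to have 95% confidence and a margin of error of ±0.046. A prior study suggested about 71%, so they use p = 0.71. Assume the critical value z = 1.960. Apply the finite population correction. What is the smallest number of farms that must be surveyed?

263

Unadjusted: n₀ = 1.960² × 0.71 × 0.29 / 0.046² ≈ 373.81, so n₀ = 374.
Finite population correction with N = 875: n = n₀ / (1 + (n₀−1)/N) = 374 / (1 + 373/875) = 374 / 1.4263 ≈ 262.22.
Rounding up, n = 263.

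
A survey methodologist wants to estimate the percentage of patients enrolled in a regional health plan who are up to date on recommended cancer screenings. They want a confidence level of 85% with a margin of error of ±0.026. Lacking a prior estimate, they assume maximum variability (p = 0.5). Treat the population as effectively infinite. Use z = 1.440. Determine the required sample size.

767

With p = 0.5, p(1−p) = 0.25.
n = z²·p(1−p)/E² = 1.440² × 0.2500 / 0.026² = 2.0736 × 0.2500 / 0.000676 ≈ 766.86.
Rounding up gives n = 767.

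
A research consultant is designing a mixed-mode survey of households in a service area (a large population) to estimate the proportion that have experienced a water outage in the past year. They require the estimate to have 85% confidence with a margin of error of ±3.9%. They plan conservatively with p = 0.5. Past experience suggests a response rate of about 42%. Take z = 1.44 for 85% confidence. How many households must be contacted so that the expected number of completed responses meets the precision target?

Completed interviews needed: n₀ = 1.44² × 0.2500 / 0.039² ≈ 340.83 → 341.
At a 42% response rate, contacts needed = 341 / 0.42 ≈ 811.90 → 812.

812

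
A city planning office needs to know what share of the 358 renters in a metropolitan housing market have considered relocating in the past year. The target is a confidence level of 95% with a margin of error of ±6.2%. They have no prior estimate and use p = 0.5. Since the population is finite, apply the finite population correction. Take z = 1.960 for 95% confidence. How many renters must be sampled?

Unadjusted: n₀ = 1.960² × 0.50 × 0.50 / 0.062² ≈ 249.84, so n₀ = 250.
Finite population correction with N = 358: n = n₀ / (1 + (n₀−1)/N) = 250 / (1 + 249/358) = 250 / 1.6955 ≈ 147.45.
Rounding up, n = 148.

148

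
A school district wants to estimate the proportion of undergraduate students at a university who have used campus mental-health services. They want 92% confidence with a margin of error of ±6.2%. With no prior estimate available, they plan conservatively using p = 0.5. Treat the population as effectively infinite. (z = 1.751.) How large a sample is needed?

With p = 0.5, p(1−p) = 0.25.
n = z²·p(1−p)/E² = 1.751² × 0.2500 / 0.062² = 3.0660 × 0.2500 / 0.003844 ≈ 199.40.
Rounding up gives n = 200.

200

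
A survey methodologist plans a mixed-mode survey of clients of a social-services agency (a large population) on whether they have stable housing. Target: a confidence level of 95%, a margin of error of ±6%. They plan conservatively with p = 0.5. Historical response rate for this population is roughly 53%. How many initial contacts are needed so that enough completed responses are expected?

For 95% confidence, z = 1.96.
Completed interviews needed: n₀ = 1.96² × 0.2500 / 0.060² ≈ 266.78 → 267.
At a 53% response rate, contacts needed = 267 / 0.53 ≈ 503.77 → 504.

504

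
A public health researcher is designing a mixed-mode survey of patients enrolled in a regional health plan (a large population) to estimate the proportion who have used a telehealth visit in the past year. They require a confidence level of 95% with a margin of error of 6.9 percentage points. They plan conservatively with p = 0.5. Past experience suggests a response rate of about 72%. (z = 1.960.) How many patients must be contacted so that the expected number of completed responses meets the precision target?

Completed interviews needed: n₀ = 1.960² × 0.2500 / 0.069² ≈ 201.72 → 202.
At a 72% response rate, contacts needed = 202 / 0.72 ≈ 280.56 → 281.

281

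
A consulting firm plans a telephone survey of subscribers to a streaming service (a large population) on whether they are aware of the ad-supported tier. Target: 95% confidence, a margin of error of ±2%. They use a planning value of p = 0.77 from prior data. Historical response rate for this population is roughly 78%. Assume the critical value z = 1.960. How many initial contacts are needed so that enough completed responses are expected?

2181

Completed interviews needed: n₀ = 1.960² × 0.1771 / 0.020² ≈ 1700.87 → 1701.
At a 78% response rate, contacts needed = 1701 / 0.78 ≈ 2180.77 → 2181.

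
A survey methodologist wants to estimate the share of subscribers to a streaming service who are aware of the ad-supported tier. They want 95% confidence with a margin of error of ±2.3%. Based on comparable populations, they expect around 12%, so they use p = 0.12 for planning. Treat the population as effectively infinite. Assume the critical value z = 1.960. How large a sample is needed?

767

With p = 0.12, p(1−p) = 0.1056.
n = z²·p(1−p)/E² = 1.960² × 0.1056 / 0.023² = 3.8416 × 0.1056 / 0.000529 ≈ 766.87.
Rounding up gives n = 767.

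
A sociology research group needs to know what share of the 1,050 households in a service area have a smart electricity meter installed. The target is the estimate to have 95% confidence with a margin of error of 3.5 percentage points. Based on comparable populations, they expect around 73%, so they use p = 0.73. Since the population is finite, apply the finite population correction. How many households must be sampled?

For 95% confidence, z = 1.960.
Unadjusted: n₀ = 1.960² × 0.73 × 0.27 / 0.035² ≈ 618.11, so n₀ = 619.
Finite population correction with N = 1,050: n = n₀ / (1 + (n₀−1)/N) = 619 / (1 + 618/1050) = 619 / 1.5886 ≈ 389.66.
Rounding up, n = 390.

390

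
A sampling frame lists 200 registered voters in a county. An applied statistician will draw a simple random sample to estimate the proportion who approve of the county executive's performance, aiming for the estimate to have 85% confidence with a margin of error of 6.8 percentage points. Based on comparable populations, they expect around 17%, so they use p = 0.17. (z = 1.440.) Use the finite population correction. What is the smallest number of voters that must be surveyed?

49

Unadjusted: n₀ = 1.440² × 0.17 × 0.83 / 0.068² ≈ 63.28, so n₀ = 64.
Finite population correction with N = 200: n = n₀ / (1 + (n₀−1)/N) = 64 / (1 + 63/200) = 64 / 1.3150 ≈ 48.67.
Rounding up, n = 49.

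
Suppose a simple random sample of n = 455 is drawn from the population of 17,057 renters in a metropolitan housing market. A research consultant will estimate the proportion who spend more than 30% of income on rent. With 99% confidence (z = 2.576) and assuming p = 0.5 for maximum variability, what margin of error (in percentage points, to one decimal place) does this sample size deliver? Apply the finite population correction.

Finite-population factor: (N−n)/(N−1) = (17057−455)/(17057−1) = 0.9734.
SE(p̂) = √[p(1−p)/n · (N−n)/(N−1)] = √[0.2500/455 × 0.9734] = 0.02313.
E = z × SE = 2.576 × 0.02313 = 0.05957 ≈ 6.0 percentage points.

6.0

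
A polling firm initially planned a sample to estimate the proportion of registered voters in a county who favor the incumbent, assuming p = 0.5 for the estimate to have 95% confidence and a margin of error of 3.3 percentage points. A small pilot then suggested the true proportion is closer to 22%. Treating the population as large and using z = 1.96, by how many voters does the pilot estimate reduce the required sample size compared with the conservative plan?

276

Conservative (p = 0.5): n = 1.96² × 0.25 / 0.033² ≈ 881.91 → 882.
Using p = 0.22: p(1−p) = 0.1716, so n = 1.96² × 0.1716 / 0.033² ≈ 605.34 → 606.
Reduction: 882 − 606 = 276.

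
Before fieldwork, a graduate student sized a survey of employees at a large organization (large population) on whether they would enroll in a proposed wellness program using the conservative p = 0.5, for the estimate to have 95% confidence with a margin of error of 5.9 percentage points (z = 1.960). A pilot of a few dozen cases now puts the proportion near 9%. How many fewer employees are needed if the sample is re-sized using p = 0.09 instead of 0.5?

Conservative (p = 0.5): n = 1.960² × 0.25 / 0.059² ≈ 275.90 → 276.
Using p = 0.09: p(1−p) = 0.0819, so n = 1.960² × 0.0819 / 0.059² ≈ 90.38 → 91.
Reduction: 276 − 91 = 185.

185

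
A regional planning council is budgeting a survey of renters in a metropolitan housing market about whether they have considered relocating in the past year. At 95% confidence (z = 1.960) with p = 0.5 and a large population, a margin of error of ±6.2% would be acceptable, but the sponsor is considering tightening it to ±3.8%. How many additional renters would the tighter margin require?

At ±6.2%: n = 1.960² × 0.2500 / 0.062² ≈ 249.84 → 250.
At ±3.8%: n = 1.960² × 0.2500 / 0.038² ≈ 665.10 → 666.
Additional respondents: 666 − 250 = 416.

416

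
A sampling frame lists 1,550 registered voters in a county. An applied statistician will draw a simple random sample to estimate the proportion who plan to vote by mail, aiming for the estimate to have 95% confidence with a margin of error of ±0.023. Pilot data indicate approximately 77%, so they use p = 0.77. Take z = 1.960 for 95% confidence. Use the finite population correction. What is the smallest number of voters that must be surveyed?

704

Unadjusted: n₀ = 1.960² × 0.77 × 0.23 / 0.023² ≈ 1286.10, so n₀ = 1287.
Finite population correction with N = 1,550: n = n₀ / (1 + (n₀−1)/N) = 1287 / (1 + 1286/1550) = 1287 / 1.8297 ≈ 703.40.
Rounding up, n = 704.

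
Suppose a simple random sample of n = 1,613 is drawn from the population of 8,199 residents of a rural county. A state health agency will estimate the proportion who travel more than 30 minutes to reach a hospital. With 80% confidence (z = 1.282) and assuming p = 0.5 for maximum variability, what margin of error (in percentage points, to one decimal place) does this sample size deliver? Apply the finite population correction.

1.4

Finite-population factor: (N−n)/(N−1) = (8199−1613)/(8199−1) = 0.8034.
SE(p̂) = √[p(1−p)/n · (N−n)/(N−1)] = √[0.2500/1613 × 0.8034] = 0.01116.
E = z × SE = 1.282 × 0.01116 = 0.01431 ≈ 1.4 percentage points.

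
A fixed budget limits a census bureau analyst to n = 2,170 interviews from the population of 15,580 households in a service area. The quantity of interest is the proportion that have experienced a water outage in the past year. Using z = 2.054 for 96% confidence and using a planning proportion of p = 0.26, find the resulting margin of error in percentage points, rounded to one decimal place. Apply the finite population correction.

1.8

Finite-population factor: (N−n)/(N−1) = (15580−2170)/(15580−1) = 0.8608.
SE(p̂) = √[p(1−p)/n · (N−n)/(N−1)] = √[0.1924/2170 × 0.8608] = 0.00874.
E = z × SE = 2.054 × 0.00874 = 0.01794 ≈ 1.8 percentage points.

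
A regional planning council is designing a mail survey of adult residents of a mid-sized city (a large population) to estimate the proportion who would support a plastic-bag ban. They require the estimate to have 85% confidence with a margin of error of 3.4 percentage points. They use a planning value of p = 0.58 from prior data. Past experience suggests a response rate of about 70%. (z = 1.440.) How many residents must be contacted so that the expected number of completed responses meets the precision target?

625

Completed interviews needed: n₀ = 1.440² × 0.2436 / 0.034² ≈ 436.96 → 437.
At a 70% response rate, contacts needed = 437 / 0.70 ≈ 624.29 → 625.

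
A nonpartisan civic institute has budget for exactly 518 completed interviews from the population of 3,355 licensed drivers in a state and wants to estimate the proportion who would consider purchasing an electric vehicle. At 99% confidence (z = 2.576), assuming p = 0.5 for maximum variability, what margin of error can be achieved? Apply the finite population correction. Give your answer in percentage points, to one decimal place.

Finite-population factor: (N−n)/(N−1) = (3355−518)/(3355−1) = 0.8459.
SE(p̂) = √[p(1−p)/n · (N−n)/(N−1)] = √[0.2500/518 × 0.8459] = 0.02020.
E = z × SE = 2.576 × 0.02020 = 0.05205 ≈ 5.2 percentage points.

5.2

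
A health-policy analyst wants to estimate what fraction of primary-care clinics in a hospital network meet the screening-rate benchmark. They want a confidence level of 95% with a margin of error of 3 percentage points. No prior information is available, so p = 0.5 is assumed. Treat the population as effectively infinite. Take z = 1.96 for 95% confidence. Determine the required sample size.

1068

With p = 0.5, p(1−p) = 0.25.
n = z²·p(1−p)/E² = 1.96² × 0.2500 / 0.030² = 3.8416 × 0.2500 / 0.000900 ≈ 1067.11.
Rounding up gives n = 1068.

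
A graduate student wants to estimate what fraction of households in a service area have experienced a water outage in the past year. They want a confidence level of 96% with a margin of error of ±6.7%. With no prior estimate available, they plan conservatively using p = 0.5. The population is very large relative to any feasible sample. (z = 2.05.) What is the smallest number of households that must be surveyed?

235

With p = 0.5, p(1−p) = 0.25.
n = z²·p(1−p)/E² = 2.05² × 0.2500 / 0.067² = 4.2025 × 0.2500 / 0.004489 ≈ 234.04.
Rounding up gives n = 235.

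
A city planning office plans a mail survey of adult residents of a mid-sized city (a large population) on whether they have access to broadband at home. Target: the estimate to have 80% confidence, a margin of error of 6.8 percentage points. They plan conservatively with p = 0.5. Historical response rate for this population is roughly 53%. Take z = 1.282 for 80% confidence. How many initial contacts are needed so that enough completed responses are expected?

Completed interviews needed: n₀ = 1.282² × 0.2500 / 0.068² ≈ 88.86 → 89.
At a 53% response rate, contacts needed = 89 / 0.53 ≈ 167.92 → 168.

168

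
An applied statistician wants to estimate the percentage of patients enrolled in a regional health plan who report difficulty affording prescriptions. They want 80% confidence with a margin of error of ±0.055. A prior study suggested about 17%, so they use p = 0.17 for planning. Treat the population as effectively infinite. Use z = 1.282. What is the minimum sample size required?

77

With p = 0.17, p(1−p) = 0.1411.
n = z²·p(1−p)/E² = 1.282² × 0.1411 / 0.055² = 1.6435 × 0.1411 / 0.003025 ≈ 76.66.
Rounding up gives n = 77.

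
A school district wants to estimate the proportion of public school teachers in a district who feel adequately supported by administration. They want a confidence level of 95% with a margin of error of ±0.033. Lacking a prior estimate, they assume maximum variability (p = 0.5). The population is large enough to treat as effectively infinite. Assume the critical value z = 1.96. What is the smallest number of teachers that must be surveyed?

882

With p = 0.5, p(1−p) = 0.25.
n = z²·p(1−p)/E² = 1.96² × 0.2500 / 0.033² = 3.8416 × 0.2500 / 0.001089 ≈ 881.91.
Rounding up gives n = 882.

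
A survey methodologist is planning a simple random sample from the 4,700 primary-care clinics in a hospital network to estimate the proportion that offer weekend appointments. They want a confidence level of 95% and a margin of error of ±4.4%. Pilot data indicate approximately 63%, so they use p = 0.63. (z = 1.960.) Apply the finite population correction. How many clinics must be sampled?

Unadjusted: n₀ = 1.960² × 0.63 × 0.37 / 0.044² ≈ 462.54, so n₀ = 463.
Finite population correction with N = 4,700: n = n₀ / (1 + (n₀−1)/N) = 463 / (1 + 462/4700) = 463 / 1.0983 ≈ 421.56.
Rounding up, n = 422.

422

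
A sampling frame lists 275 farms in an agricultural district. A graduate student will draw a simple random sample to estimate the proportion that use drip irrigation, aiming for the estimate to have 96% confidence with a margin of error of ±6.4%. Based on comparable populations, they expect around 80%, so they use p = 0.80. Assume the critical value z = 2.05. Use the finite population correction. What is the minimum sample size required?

Unadjusted: n₀ = 2.05² × 0.80 × 0.20 / 0.064² ≈ 164.16, so n₀ = 165.
Finite population correction with N = 275: n = n₀ / (1 + (n₀−1)/N) = 165 / (1 + 164/275) = 165 / 1.5964 ≈ 103.36.
Rounding up, n = 104.

104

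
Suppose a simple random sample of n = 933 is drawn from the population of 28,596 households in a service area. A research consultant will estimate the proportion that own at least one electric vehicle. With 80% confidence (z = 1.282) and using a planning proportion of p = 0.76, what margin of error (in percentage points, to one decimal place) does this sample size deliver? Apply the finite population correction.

Finite-population factor: (N−n)/(N−1) = (28596−933)/(28596−1) = 0.9674.
SE(p̂) = √[p(1−p)/n · (N−n)/(N−1)] = √[0.1824/933 × 0.9674] = 0.01375.
E = z × SE = 1.282 × 0.01375 = 0.01763 ≈ 1.8 percentage points.

1.8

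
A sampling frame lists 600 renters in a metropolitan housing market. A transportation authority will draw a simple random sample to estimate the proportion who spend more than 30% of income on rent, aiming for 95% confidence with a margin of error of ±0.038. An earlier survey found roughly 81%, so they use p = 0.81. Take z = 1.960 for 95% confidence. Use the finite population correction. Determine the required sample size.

Unadjusted: n₀ = 1.960² × 0.81 × 0.19 / 0.038² ≈ 409.43, so n₀ = 410.
Finite population correction with N = 600: n = n₀ / (1 + (n₀−1)/N) = 410 / (1 + 409/600) = 410 / 1.6817 ≈ 243.81.
Rounding up, n = 244.

244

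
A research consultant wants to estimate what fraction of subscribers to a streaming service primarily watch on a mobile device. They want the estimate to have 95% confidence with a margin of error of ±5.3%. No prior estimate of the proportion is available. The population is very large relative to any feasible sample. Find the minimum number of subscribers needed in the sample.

342

For 95% confidence, z = 1.96.
With no prior estimate, use p = 0.5, giving p(1−p) = 0.25.
n = z²·p(1−p)/E² = 1.96² × 0.2500 / 0.053² = 3.8416 × 0.2500 / 0.002809 ≈ 341.90.
Rounding up gives n = 342.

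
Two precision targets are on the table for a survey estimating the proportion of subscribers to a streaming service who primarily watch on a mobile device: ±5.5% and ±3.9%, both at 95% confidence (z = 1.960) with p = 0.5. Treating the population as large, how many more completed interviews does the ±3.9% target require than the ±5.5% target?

At ±5.5%: n = 1.960² × 0.2500 / 0.055² ≈ 317.49 → 318.
At ±3.9%: n = 1.960² × 0.2500 / 0.039² ≈ 631.43 → 632.
Additional respondents: 632 − 318 = 314.

314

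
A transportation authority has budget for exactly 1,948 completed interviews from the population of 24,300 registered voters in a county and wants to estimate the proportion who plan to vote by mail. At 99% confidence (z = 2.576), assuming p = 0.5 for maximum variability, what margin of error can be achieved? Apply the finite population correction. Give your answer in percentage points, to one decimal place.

Finite-population factor: (N−n)/(N−1) = (24300−1948)/(24300−1) = 0.9199.
SE(p̂) = √[p(1−p)/n · (N−n)/(N−1)] = √[0.2500/1948 × 0.9199] = 0.01087.
E = z × SE = 2.576 × 0.01087 = 0.02799 ≈ 2.8 percentage points.

2.8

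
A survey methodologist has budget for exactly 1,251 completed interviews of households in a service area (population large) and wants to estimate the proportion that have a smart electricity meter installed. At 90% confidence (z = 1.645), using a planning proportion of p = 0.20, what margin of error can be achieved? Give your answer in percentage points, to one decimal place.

SE(p̂) = √[p(1−p)/n] = √[0.1600/1251] = 0.01131.
E = z × SE = 1.645 × 0.01131 = 0.01860, or 1.9 percentage points.

1.9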